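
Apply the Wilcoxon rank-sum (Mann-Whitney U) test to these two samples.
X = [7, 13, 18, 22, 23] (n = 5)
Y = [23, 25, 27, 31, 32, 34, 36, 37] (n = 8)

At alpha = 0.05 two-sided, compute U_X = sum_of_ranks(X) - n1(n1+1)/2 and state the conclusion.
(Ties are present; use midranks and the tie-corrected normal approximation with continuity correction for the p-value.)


Step 1: Combine and sort all 13 observations; assign midranks.
sorted (value, group): (7,X), (13,X), (18,X), (22,X), (23,X), (23,Y), (25,Y), (27,Y), (31,Y), (32,Y), (34,Y), (36,Y), (37,Y)
ranks: 7->1, 13->2, 18->3, 22->4, 23->5.5, 23->5.5, 25->7, 27->8, 31->9, 32->10, 34->11, 36->12, 37->13
Step 2: Rank sum for X: R1 = 1 + 2 + 3 + 4 + 5.5 = 15.5.
Step 3: U_X = R1 - n1(n1+1)/2 = 15.5 - 5*6/2 = 15.5 - 15 = 0.5.
       U_Y = n1*n2 - U_X = 40 - 0.5 = 39.5.
Step 4: Ties are present, so use the tie-corrected normal approximation (with continuity correction) for the p-value.
Step 5: p-value = 0.005350; compare to alpha = 0.05. reject H0.

U_X = 0.5, p = 0.005350, reject H0 at alpha = 0.05.


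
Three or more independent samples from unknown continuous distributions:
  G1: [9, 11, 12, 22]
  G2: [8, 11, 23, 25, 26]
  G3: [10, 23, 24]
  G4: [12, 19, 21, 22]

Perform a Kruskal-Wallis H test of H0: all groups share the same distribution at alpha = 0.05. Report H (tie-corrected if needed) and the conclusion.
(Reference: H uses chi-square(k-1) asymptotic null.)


Step 1: Combine all N = 16 observations and assign midranks.
sorted (value, group, rank): (8,G2,1), (9,G1,2), (10,G3,3), (11,G1,4.5), (11,G2,4.5), (12,G1,6.5), (12,G4,6.5), (19,G4,8), (21,G4,9), (22,G1,10.5), (22,G4,10.5), (23,G2,12.5), (23,G3,12.5), (24,G3,14), (25,G2,15), (26,G2,16)
Step 2: Sum ranks within each group.
R_1 = 23.5 (n_1 = 4)
R_2 = 49 (n_2 = 5)
R_3 = 29.5 (n_3 = 3)
R_4 = 34 (n_4 = 4)
Step 3: H = 12/(N(N+1)) * sum(R_i^2/n_i) - 3(N+1)
     = 12/(16*17) * (23.5^2/4 + 49^2/5 + 29.5^2/3 + 34^2/4) - 3*17
     = 0.044118 * 1197.35 - 51
     = 1.824081.
Step 4: Ties present; correction factor C = 1 - 24/(16^3 - 16) = 0.994118. Corrected H = 1.824081 / 0.994118 = 1.834874.
Step 5: Under H0, H ~ chi^2(3); p-value = 0.607375.
Step 6: alpha = 0.05. fail to reject H0.

H = 1.8349, df = 3, p = 0.607375, fail to reject H0.


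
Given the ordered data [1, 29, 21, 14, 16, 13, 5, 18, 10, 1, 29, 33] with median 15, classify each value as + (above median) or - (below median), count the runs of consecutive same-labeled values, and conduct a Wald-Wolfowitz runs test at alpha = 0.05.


Step 1: Compute median = 15; label A = above, B = below.
Labels in order: BAABABBABBAA  (n_A = 6, n_B = 6)
Step 2: Count runs R = 8.
Step 3: Under H0 (random ordering), E[R] = 2*n_A*n_B/(n_A+n_B) + 1 = 2*6*6/12 + 1 = 7.0000.
        Var[R] = 2*n_A*n_B*(2*n_A*n_B - n_A - n_B) / ((n_A+n_B)^2 * (n_A+n_B-1)) = 4320/1584 = 2.7273.
        SD[R] = 1.6514.
Step 4: Continuity-corrected z = (R - 0.5 - E[R]) / SD[R] = (8 - 0.5 - 7.0000) / 1.6514 = 0.3028.
Step 5: Two-sided p-value via normal approximation = 2*(1 - Phi(|z|)) = 0.762069.
Step 6: alpha = 0.05. fail to reject H0.

R = 8, z = 0.3028, p = 0.762069, fail to reject H0.


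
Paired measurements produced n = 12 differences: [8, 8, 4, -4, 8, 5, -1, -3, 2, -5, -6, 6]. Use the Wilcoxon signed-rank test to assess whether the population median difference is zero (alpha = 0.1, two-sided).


Step 1: Drop any zero differences (none here) and take |d_i|.
|d| = [8, 8, 4, 4, 8, 5, 1, 3, 2, 5, 6, 6]
Step 2: Midrank |d_i| (ties get averaged ranks).
ranks: |8|->11, |8|->11, |4|->4.5, |4|->4.5, |8|->11, |5|->6.5, |1|->1, |3|->3, |2|->2, |5|->6.5, |6|->8.5, |6|->8.5
Step 3: Attach original signs; sum ranks with positive sign and with negative sign.
W+ = 11 + 11 + 4.5 + 11 + 6.5 + 2 + 8.5 = 54.5
W- = 4.5 + 1 + 3 + 6.5 + 8.5 = 23.5
(Check: W+ + W- = 78 should equal n(n+1)/2 = 78.)
Step 4: Test statistic W = min(W+, W-) = 23.5.
Step 5: Ties in |d|, so use the tie-corrected normal approximation.
        E[W] = n(n+1)/4 = 12*13/4 = 39.
        Tie groups: |d|=4 (t=2), |d|=5 (t=2), |d|=6 (t=2), |d|=8 (t=3); sum(t^3 - t) = 42.
        Var[W] = n(n+1)(2n+1)/24 - sum(t^3-t)/48 = 3900/24 - 42/48 = 161.625.
        z = (W - E[W]) / sqrt(Var[W]) = (23.5 - 39) / 12.7132 = -1.2192.
        Two-sided p = 2*Phi(z) = 0.222766.
Step 6: alpha = 0.1. fail to reject H0.

W+ = 54.5, W- = 23.5, W = min = 23.5, p = 0.222766, fail to reject H0.


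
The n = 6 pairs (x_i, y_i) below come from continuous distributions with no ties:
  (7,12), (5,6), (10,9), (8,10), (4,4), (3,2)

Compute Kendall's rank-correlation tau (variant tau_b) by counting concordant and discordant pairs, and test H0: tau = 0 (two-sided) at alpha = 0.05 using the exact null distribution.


Step 1: Enumerate the 15 unordered pairs (i,j) with i<j and classify each by sign(x_j-x_i) * sign(y_j-y_i).
  (1,2):dx=-2,dy=-6->C; (1,3):dx=+3,dy=-3->D; (1,4):dx=+1,dy=-2->D; (1,5):dx=-3,dy=-8->C
  (1,6):dx=-4,dy=-10->C; (2,3):dx=+5,dy=+3->C; (2,4):dx=+3,dy=+4->C; (2,5):dx=-1,dy=-2->C
  (2,6):dx=-2,dy=-4->C; (3,4):dx=-2,dy=+1->D; (3,5):dx=-6,dy=-5->C; (3,6):dx=-7,dy=-7->C
  (4,5):dx=-4,dy=-6->C; (4,6):dx=-5,dy=-8->C; (5,6):dx=-1,dy=-2->C
Step 2: C = 12, D = 3, total pairs = 15.
Step 3: tau = (C - D)/(n(n-1)/2) = (12 - 3)/15 = 0.600000.
Step 4: Exact two-sided p-value (enumerate n! = 720 permutations of y under H0): p = 0.136111.
Step 5: alpha = 0.05. fail to reject H0.

tau_b = 0.6000 (C=12, D=3), p = 0.136111, fail to reject H0.


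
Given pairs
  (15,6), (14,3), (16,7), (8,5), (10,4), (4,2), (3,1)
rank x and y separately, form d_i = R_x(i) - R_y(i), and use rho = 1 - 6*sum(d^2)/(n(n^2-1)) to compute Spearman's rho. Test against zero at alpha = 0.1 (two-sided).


Step 1: Rank x and y separately (midranks; no ties here).
rank(x): 15->6, 14->5, 16->7, 8->3, 10->4, 4->2, 3->1
rank(y): 6->6, 3->3, 7->7, 5->5, 4->4, 2->2, 1->1
Step 2: d_i = R_x(i) - R_y(i); compute d_i^2.
  (6-6)^2=0, (5-3)^2=4, (7-7)^2=0, (3-5)^2=4, (4-4)^2=0, (2-2)^2=0, (1-1)^2=0
sum(d^2) = 8.
Step 3: rho = 1 - 6*8 / (7*(7^2 - 1)) = 1 - 48/336 = 0.857143.
Step 4: Under H0, t = rho * sqrt((n-2)/(1-rho^2)) = 3.7210 ~ t(5).
Step 5: Two-sided p-value from the t-distribution with 5 df = 0.013697.
Step 6: alpha = 0.1. reject H0.

rho = 0.8571, p = 0.013697, reject H0 at alpha = 0.1.


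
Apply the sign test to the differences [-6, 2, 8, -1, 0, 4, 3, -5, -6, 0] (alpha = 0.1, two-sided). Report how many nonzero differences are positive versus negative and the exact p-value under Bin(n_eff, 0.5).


Step 1: Discard zero differences. Original n = 10; n_eff = number of nonzero differences = 8.
Nonzero differences (with sign): -6, +2, +8, -1, +4, +3, -5, -6
Step 2: Count signs: positive = 4, negative = 4.
Step 3: Under H0: P(positive) = 0.5, so the number of positives S ~ Bin(8, 0.5).
Step 4: Two-sided exact p-value = sum of Bin(8,0.5) probabilities at or below the observed probability = 1.000000.
Step 5: alpha = 0.1. fail to reject H0.

n_eff = 8, pos = 4, neg = 4, p = 1.000000, fail to reject H0.


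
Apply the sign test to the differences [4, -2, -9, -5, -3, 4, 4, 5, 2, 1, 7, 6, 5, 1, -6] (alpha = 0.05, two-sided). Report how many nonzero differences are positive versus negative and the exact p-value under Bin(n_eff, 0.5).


Step 1: Discard zero differences. Original n = 15; n_eff = number of nonzero differences = 15.
Nonzero differences (with sign): +4, -2, -9, -5, -3, +4, +4, +5, +2, +1, +7, +6, +5, +1, -6
Step 2: Count signs: positive = 10, negative = 5.
Step 3: Under H0: P(positive) = 0.5, so the number of positives S ~ Bin(15, 0.5).
Step 4: Two-sided exact p-value = sum of Bin(15,0.5) probabilities at or below the observed probability = 0.301758.
Step 5: alpha = 0.05. fail to reject H0.

n_eff = 15, pos = 10, neg = 5, p = 0.301758, fail to reject H0.


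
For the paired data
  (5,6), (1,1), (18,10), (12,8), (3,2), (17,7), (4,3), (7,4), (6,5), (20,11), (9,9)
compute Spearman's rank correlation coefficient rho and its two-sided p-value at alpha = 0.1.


Step 1: Rank x and y separately (midranks; no ties here).
rank(x): 5->4, 1->1, 18->10, 12->8, 3->2, 17->9, 4->3, 7->6, 6->5, 20->11, 9->7
rank(y): 6->6, 1->1, 10->10, 8->8, 2->2, 7->7, 3->3, 4->4, 5->5, 11->11, 9->9
Step 2: d_i = R_x(i) - R_y(i); compute d_i^2.
  (4-6)^2=4, (1-1)^2=0, (10-10)^2=0, (8-8)^2=0, (2-2)^2=0, (9-7)^2=4, (3-3)^2=0, (6-4)^2=4, (5-5)^2=0, (11-11)^2=0, (7-9)^2=4
sum(d^2) = 16.
Step 3: rho = 1 - 6*16 / (11*(11^2 - 1)) = 1 - 96/1320 = 0.927273.
Step 4: Under H0, t = rho * sqrt((n-2)/(1-rho^2)) = 7.4303 ~ t(9).
Step 5: Two-sided p-value from the t-distribution with 9 df = 0.000040.
Step 6: alpha = 0.1. reject H0.

rho = 0.9273, p = 0.000040, reject H0 at alpha = 0.1.


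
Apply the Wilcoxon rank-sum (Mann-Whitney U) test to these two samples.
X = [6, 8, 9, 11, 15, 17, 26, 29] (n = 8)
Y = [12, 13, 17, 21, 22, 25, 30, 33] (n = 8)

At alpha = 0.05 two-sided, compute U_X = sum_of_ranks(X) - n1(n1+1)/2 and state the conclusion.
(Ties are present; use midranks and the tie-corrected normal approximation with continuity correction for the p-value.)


Step 1: Combine and sort all 16 observations; assign midranks.
sorted (value, group): (6,X), (8,X), (9,X), (11,X), (12,Y), (13,Y), (15,X), (17,X), (17,Y), (21,Y), (22,Y), (25,Y), (26,X), (29,X), (30,Y), (33,Y)
ranks: 6->1, 8->2, 9->3, 11->4, 12->5, 13->6, 15->7, 17->8.5, 17->8.5, 21->10, 22->11, 25->12, 26->13, 29->14, 30->15, 33->16
Step 2: Rank sum for X: R1 = 1 + 2 + 3 + 4 + 7 + 8.5 + 13 + 14 = 52.5.
Step 3: U_X = R1 - n1(n1+1)/2 = 52.5 - 8*9/2 = 52.5 - 36 = 16.5.
       U_Y = n1*n2 - U_X = 64 - 16.5 = 47.5.
Step 4: Ties are present, so use the tie-corrected normal approximation (with continuity correction) for the p-value.
Step 5: p-value = 0.114916; compare to alpha = 0.05. fail to reject H0.

U_X = 16.5, p = 0.114916, fail to reject H0 at alpha = 0.05.


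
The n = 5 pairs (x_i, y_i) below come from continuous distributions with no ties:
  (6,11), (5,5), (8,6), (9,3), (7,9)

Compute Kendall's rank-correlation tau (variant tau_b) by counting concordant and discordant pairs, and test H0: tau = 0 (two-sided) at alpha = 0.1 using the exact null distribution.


Step 1: Enumerate the 10 unordered pairs (i,j) with i<j and classify each by sign(x_j-x_i) * sign(y_j-y_i).
  (1,2):dx=-1,dy=-6->C; (1,3):dx=+2,dy=-5->D; (1,4):dx=+3,dy=-8->D; (1,5):dx=+1,dy=-2->D
  (2,3):dx=+3,dy=+1->C; (2,4):dx=+4,dy=-2->D; (2,5):dx=+2,dy=+4->C; (3,4):dx=+1,dy=-3->D
  (3,5):dx=-1,dy=+3->D; (4,5):dx=-2,dy=+6->D
Step 2: C = 3, D = 7, total pairs = 10.
Step 3: tau = (C - D)/(n(n-1)/2) = (3 - 7)/10 = -0.400000.
Step 4: Exact two-sided p-value (enumerate n! = 120 permutations of y under H0): p = 0.483333.
Step 5: alpha = 0.1. fail to reject H0.

tau_b = -0.4000 (C=3, D=7), p = 0.483333, fail to reject H0.


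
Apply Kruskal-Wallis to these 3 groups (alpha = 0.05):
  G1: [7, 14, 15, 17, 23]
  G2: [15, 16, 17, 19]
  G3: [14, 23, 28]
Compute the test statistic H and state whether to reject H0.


Step 1: Combine all N = 12 observations and assign midranks.
sorted (value, group, rank): (7,G1,1), (14,G1,2.5), (14,G3,2.5), (15,G1,4.5), (15,G2,4.5), (16,G2,6), (17,G1,7.5), (17,G2,7.5), (19,G2,9), (23,G1,10.5), (23,G3,10.5), (28,G3,12)
Step 2: Sum ranks within each group.
R_1 = 26 (n_1 = 5)
R_2 = 27 (n_2 = 4)
R_3 = 25 (n_3 = 3)
Step 3: H = 12/(N(N+1)) * sum(R_i^2/n_i) - 3(N+1)
     = 12/(12*13) * (26^2/5 + 27^2/4 + 25^2/3) - 3*13
     = 0.076923 * 525.783 - 39
     = 1.444872.
Step 4: Ties present; correction factor C = 1 - 24/(12^3 - 12) = 0.986014. Corrected H = 1.444872 / 0.986014 = 1.465366.
Step 5: Under H0, H ~ chi^2(2); p-value = 0.480618.
Step 6: alpha = 0.05. fail to reject H0.

H = 1.4654, df = 2, p = 0.480618, fail to reject H0.


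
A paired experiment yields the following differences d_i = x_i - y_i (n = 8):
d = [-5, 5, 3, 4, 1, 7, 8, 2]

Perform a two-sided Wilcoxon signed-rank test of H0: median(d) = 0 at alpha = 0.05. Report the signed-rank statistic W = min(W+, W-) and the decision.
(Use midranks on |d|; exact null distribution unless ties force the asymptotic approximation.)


Step 1: Drop any zero differences (none here) and take |d_i|.
|d| = [5, 5, 3, 4, 1, 7, 8, 2]
Step 2: Midrank |d_i| (ties get averaged ranks).
ranks: |5|->5.5, |5|->5.5, |3|->3, |4|->4, |1|->1, |7|->7, |8|->8, |2|->2
Step 3: Attach original signs; sum ranks with positive sign and with negative sign.
W+ = 5.5 + 3 + 4 + 1 + 7 + 8 + 2 = 30.5
W- = 5.5 = 5.5
(Check: W+ + W- = 36 should equal n(n+1)/2 = 36.)
Step 4: Test statistic W = min(W+, W-) = 5.5.
Step 5: Ties in |d|, so use the tie-corrected normal approximation.
        E[W] = n(n+1)/4 = 8*9/4 = 18.
        Tie groups: |d|=5 (t=2); sum(t^3 - t) = 6.
        Var[W] = n(n+1)(2n+1)/24 - sum(t^3-t)/48 = 1224/24 - 6/48 = 50.875.
        z = (W - E[W]) / sqrt(Var[W]) = (5.5 - 18) / 7.1327 = -1.7525.
        Two-sided p = 2*Phi(z) = 0.079688.
Step 6: alpha = 0.05. fail to reject H0.

W+ = 30.5, W- = 5.5, W = min = 5.5, p = 0.079688, fail to reject H0.


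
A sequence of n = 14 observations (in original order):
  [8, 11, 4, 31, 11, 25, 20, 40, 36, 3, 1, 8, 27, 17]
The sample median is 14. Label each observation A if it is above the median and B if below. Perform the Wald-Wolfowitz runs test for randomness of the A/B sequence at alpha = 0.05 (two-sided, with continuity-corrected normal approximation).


Step 1: Compute median = 14; label A = above, B = below.
Labels in order: BBBABAAAABBBAA  (n_A = 7, n_B = 7)
Step 2: Count runs R = 6.
Step 3: Under H0 (random ordering), E[R] = 2*n_A*n_B/(n_A+n_B) + 1 = 2*7*7/14 + 1 = 8.0000.
        Var[R] = 2*n_A*n_B*(2*n_A*n_B - n_A - n_B) / ((n_A+n_B)^2 * (n_A+n_B-1)) = 8232/2548 = 3.2308.
        SD[R] = 1.7974.
Step 4: Continuity-corrected z = (R + 0.5 - E[R]) / SD[R] = (6 + 0.5 - 8.0000) / 1.7974 = -0.8345.
Step 5: Two-sided p-value via normal approximation = 2*(1 - Phi(|z|)) = 0.403986.
Step 6: alpha = 0.05. fail to reject H0.

R = 6, z = -0.8345, p = 0.403986, fail to reject H0.


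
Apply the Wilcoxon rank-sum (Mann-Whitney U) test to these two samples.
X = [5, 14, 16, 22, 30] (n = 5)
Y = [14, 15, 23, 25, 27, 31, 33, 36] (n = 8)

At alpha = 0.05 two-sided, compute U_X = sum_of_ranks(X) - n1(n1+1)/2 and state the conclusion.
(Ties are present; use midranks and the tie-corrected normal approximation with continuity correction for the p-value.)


Step 1: Combine and sort all 13 observations; assign midranks.
sorted (value, group): (5,X), (14,X), (14,Y), (15,Y), (16,X), (22,X), (23,Y), (25,Y), (27,Y), (30,X), (31,Y), (33,Y), (36,Y)
ranks: 5->1, 14->2.5, 14->2.5, 15->4, 16->5, 22->6, 23->7, 25->8, 27->9, 30->10, 31->11, 33->12, 36->13
Step 2: Rank sum for X: R1 = 1 + 2.5 + 5 + 6 + 10 = 24.5.
Step 3: U_X = R1 - n1(n1+1)/2 = 24.5 - 5*6/2 = 24.5 - 15 = 9.5.
       U_Y = n1*n2 - U_X = 40 - 9.5 = 30.5.
Step 4: Ties are present, so use the tie-corrected normal approximation (with continuity correction) for the p-value.
Step 5: p-value = 0.142685; compare to alpha = 0.05. fail to reject H0.

U_X = 9.5, p = 0.142685, fail to reject H0 at alpha = 0.05.


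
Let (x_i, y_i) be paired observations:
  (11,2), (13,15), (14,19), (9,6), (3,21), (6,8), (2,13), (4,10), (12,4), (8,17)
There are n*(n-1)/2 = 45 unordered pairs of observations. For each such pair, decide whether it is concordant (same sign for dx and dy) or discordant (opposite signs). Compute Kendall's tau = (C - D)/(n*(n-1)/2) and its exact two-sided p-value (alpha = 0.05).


Step 1: Enumerate the 45 unordered pairs (i,j) with i<j and classify each by sign(x_j-x_i) * sign(y_j-y_i).
  (1,2):dx=+2,dy=+13->C; (1,3):dx=+3,dy=+17->C; (1,4):dx=-2,dy=+4->D; (1,5):dx=-8,dy=+19->D
  (1,6):dx=-5,dy=+6->D; (1,7):dx=-9,dy=+11->D; (1,8):dx=-7,dy=+8->D; (1,9):dx=+1,dy=+2->C
  (1,10):dx=-3,dy=+15->D; (2,3):dx=+1,dy=+4->C; (2,4):dx=-4,dy=-9->C; (2,5):dx=-10,dy=+6->D
  (2,6):dx=-7,dy=-7->C; (2,7):dx=-11,dy=-2->C; (2,8):dx=-9,dy=-5->C; (2,9):dx=-1,dy=-11->C
  (2,10):dx=-5,dy=+2->D; (3,4):dx=-5,dy=-13->C; (3,5):dx=-11,dy=+2->D; (3,6):dx=-8,dy=-11->C
  (3,7):dx=-12,dy=-6->C; (3,8):dx=-10,dy=-9->C; (3,9):dx=-2,dy=-15->C; (3,10):dx=-6,dy=-2->C
  (4,5):dx=-6,dy=+15->D; (4,6):dx=-3,dy=+2->D; (4,7):dx=-7,dy=+7->D; (4,8):dx=-5,dy=+4->D
  (4,9):dx=+3,dy=-2->D; (4,10):dx=-1,dy=+11->D; (5,6):dx=+3,dy=-13->D; (5,7):dx=-1,dy=-8->C
  (5,8):dx=+1,dy=-11->D; (5,9):dx=+9,dy=-17->D; (5,10):dx=+5,dy=-4->D; (6,7):dx=-4,dy=+5->D
  (6,8):dx=-2,dy=+2->D; (6,9):dx=+6,dy=-4->D; (6,10):dx=+2,dy=+9->C; (7,8):dx=+2,dy=-3->D
  (7,9):dx=+10,dy=-9->D; (7,10):dx=+6,dy=+4->C; (8,9):dx=+8,dy=-6->D; (8,10):dx=+4,dy=+7->C
  (9,10):dx=-4,dy=+13->D
Step 2: C = 19, D = 26, total pairs = 45.
Step 3: tau = (C - D)/(n(n-1)/2) = (19 - 26)/45 = -0.155556.
Step 4: Exact two-sided p-value (enumerate n! = 3628800 permutations of y under H0): p = 0.600654.
Step 5: alpha = 0.05. fail to reject H0.

tau_b = -0.1556 (C=19, D=26), p = 0.600654, fail to reject H0.


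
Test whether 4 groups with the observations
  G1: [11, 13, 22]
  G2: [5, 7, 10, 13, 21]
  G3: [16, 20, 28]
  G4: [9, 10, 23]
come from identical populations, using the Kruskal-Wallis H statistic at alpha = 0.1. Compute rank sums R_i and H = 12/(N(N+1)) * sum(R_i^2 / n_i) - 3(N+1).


Step 1: Combine all N = 14 observations and assign midranks.
sorted (value, group, rank): (5,G2,1), (7,G2,2), (9,G4,3), (10,G2,4.5), (10,G4,4.5), (11,G1,6), (13,G1,7.5), (13,G2,7.5), (16,G3,9), (20,G3,10), (21,G2,11), (22,G1,12), (23,G4,13), (28,G3,14)
Step 2: Sum ranks within each group.
R_1 = 25.5 (n_1 = 3)
R_2 = 26 (n_2 = 5)
R_3 = 33 (n_3 = 3)
R_4 = 20.5 (n_4 = 3)
Step 3: H = 12/(N(N+1)) * sum(R_i^2/n_i) - 3(N+1)
     = 12/(14*15) * (25.5^2/3 + 26^2/5 + 33^2/3 + 20.5^2/3) - 3*15
     = 0.057143 * 855.033 - 45
     = 3.859048.
Step 4: Ties present; correction factor C = 1 - 12/(14^3 - 14) = 0.995604. Corrected H = 3.859048 / 0.995604 = 3.876085.
Step 5: Under H0, H ~ chi^2(3); p-value = 0.275159.
Step 6: alpha = 0.1. fail to reject H0.

H = 3.8761, df = 3, p = 0.275159, fail to reject H0.


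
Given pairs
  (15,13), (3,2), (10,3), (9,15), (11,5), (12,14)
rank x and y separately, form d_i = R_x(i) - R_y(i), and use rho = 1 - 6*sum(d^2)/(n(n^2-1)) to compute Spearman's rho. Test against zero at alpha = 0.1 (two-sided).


Step 1: Rank x and y separately (midranks; no ties here).
rank(x): 15->6, 3->1, 10->3, 9->2, 11->4, 12->5
rank(y): 13->4, 2->1, 3->2, 15->6, 5->3, 14->5
Step 2: d_i = R_x(i) - R_y(i); compute d_i^2.
  (6-4)^2=4, (1-1)^2=0, (3-2)^2=1, (2-6)^2=16, (4-3)^2=1, (5-5)^2=0
sum(d^2) = 22.
Step 3: rho = 1 - 6*22 / (6*(6^2 - 1)) = 1 - 132/210 = 0.371429.
Step 4: Under H0, t = rho * sqrt((n-2)/(1-rho^2)) = 0.8001 ~ t(4).
Step 5: Two-sided p-value from the t-distribution with 4 df = 0.468478.
Step 6: alpha = 0.1. fail to reject H0.

rho = 0.3714, p = 0.468478, fail to reject H0 at alpha = 0.1.


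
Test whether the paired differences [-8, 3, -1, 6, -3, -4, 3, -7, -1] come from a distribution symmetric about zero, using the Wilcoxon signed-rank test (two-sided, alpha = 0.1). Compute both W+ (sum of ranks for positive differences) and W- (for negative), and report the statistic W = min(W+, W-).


Step 1: Drop any zero differences (none here) and take |d_i|.
|d| = [8, 3, 1, 6, 3, 4, 3, 7, 1]
Step 2: Midrank |d_i| (ties get averaged ranks).
ranks: |8|->9, |3|->4, |1|->1.5, |6|->7, |3|->4, |4|->6, |3|->4, |7|->8, |1|->1.5
Step 3: Attach original signs; sum ranks with positive sign and with negative sign.
W+ = 4 + 7 + 4 = 15
W- = 9 + 1.5 + 4 + 6 + 8 + 1.5 = 30
(Check: W+ + W- = 45 should equal n(n+1)/2 = 45.)
Step 4: Test statistic W = min(W+, W-) = 15.
Step 5: Ties in |d|, so use the tie-corrected normal approximation.
        E[W] = n(n+1)/4 = 9*10/4 = 22.5.
        Tie groups: |d|=1 (t=2), |d|=3 (t=3); sum(t^3 - t) = 30.
        Var[W] = n(n+1)(2n+1)/24 - sum(t^3-t)/48 = 1710/24 - 30/48 = 70.625.
        z = (W - E[W]) / sqrt(Var[W]) = (15 - 22.5) / 8.4039 = -0.8924.
        Two-sided p = 2*Phi(z) = 0.372154.
Step 6: alpha = 0.1. fail to reject H0.

W+ = 15, W- = 30, W = min = 15, p = 0.372154, fail to reject H0.


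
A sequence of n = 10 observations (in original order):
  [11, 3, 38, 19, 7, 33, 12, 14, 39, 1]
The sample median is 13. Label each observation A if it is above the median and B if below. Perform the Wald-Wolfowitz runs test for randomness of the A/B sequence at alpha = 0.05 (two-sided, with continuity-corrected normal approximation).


Step 1: Compute median = 13; label A = above, B = below.
Labels in order: BBAABABAAB  (n_A = 5, n_B = 5)
Step 2: Count runs R = 7.
Step 3: Under H0 (random ordering), E[R] = 2*n_A*n_B/(n_A+n_B) + 1 = 2*5*5/10 + 1 = 6.0000.
        Var[R] = 2*n_A*n_B*(2*n_A*n_B - n_A - n_B) / ((n_A+n_B)^2 * (n_A+n_B-1)) = 2000/900 = 2.2222.
        SD[R] = 1.4907.
Step 4: Continuity-corrected z = (R - 0.5 - E[R]) / SD[R] = (7 - 0.5 - 6.0000) / 1.4907 = 0.3354.
Step 5: Two-sided p-value via normal approximation = 2*(1 - Phi(|z|)) = 0.737316.
Step 6: alpha = 0.05. fail to reject H0.

R = 7, z = 0.3354, p = 0.737316, fail to reject H0.


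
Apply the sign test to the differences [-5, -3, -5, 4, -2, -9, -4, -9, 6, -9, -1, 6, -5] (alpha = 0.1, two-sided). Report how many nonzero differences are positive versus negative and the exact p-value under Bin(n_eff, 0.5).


Step 1: Discard zero differences. Original n = 13; n_eff = number of nonzero differences = 13.
Nonzero differences (with sign): -5, -3, -5, +4, -2, -9, -4, -9, +6, -9, -1, +6, -5
Step 2: Count signs: positive = 3, negative = 10.
Step 3: Under H0: P(positive) = 0.5, so the number of positives S ~ Bin(13, 0.5).
Step 4: Two-sided exact p-value = sum of Bin(13,0.5) probabilities at or below the observed probability = 0.092285.
Step 5: alpha = 0.1. reject H0.

n_eff = 13, pos = 3, neg = 10, p = 0.092285, reject H0.


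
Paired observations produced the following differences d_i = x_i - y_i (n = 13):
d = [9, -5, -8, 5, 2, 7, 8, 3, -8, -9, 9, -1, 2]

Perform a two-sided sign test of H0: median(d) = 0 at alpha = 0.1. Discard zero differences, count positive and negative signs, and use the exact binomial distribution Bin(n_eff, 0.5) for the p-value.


Step 1: Discard zero differences. Original n = 13; n_eff = number of nonzero differences = 13.
Nonzero differences (with sign): +9, -5, -8, +5, +2, +7, +8, +3, -8, -9, +9, -1, +2
Step 2: Count signs: positive = 8, negative = 5.
Step 3: Under H0: P(positive) = 0.5, so the number of positives S ~ Bin(13, 0.5).
Step 4: Two-sided exact p-value = sum of Bin(13,0.5) probabilities at or below the observed probability = 0.581055.
Step 5: alpha = 0.1. fail to reject H0.

n_eff = 13, pos = 8, neg = 5, p = 0.581055, fail to reject H0.


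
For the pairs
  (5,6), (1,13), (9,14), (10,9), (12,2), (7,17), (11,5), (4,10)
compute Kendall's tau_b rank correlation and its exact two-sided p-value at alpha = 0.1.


Step 1: Enumerate the 28 unordered pairs (i,j) with i<j and classify each by sign(x_j-x_i) * sign(y_j-y_i).
  (1,2):dx=-4,dy=+7->D; (1,3):dx=+4,dy=+8->C; (1,4):dx=+5,dy=+3->C; (1,5):dx=+7,dy=-4->D
  (1,6):dx=+2,dy=+11->C; (1,7):dx=+6,dy=-1->D; (1,8):dx=-1,dy=+4->D; (2,3):dx=+8,dy=+1->C
  (2,4):dx=+9,dy=-4->D; (2,5):dx=+11,dy=-11->D; (2,6):dx=+6,dy=+4->C; (2,7):dx=+10,dy=-8->D
  (2,8):dx=+3,dy=-3->D; (3,4):dx=+1,dy=-5->D; (3,5):dx=+3,dy=-12->D; (3,6):dx=-2,dy=+3->D
  (3,7):dx=+2,dy=-9->D; (3,8):dx=-5,dy=-4->C; (4,5):dx=+2,dy=-7->D; (4,6):dx=-3,dy=+8->D
  (4,7):dx=+1,dy=-4->D; (4,8):dx=-6,dy=+1->D; (5,6):dx=-5,dy=+15->D; (5,7):dx=-1,dy=+3->D
  (5,8):dx=-8,dy=+8->D; (6,7):dx=+4,dy=-12->D; (6,8):dx=-3,dy=-7->C; (7,8):dx=-7,dy=+5->D
Step 2: C = 7, D = 21, total pairs = 28.
Step 3: tau = (C - D)/(n(n-1)/2) = (7 - 21)/28 = -0.500000.
Step 4: Exact two-sided p-value (enumerate n! = 40320 permutations of y under H0): p = 0.108681.
Step 5: alpha = 0.1. fail to reject H0.

tau_b = -0.5000 (C=7, D=21), p = 0.108681, fail to reject H0.


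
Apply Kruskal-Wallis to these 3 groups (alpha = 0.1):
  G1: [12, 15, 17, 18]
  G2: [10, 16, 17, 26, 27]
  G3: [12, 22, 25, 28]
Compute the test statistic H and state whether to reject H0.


Step 1: Combine all N = 13 observations and assign midranks.
sorted (value, group, rank): (10,G2,1), (12,G1,2.5), (12,G3,2.5), (15,G1,4), (16,G2,5), (17,G1,6.5), (17,G2,6.5), (18,G1,8), (22,G3,9), (25,G3,10), (26,G2,11), (27,G2,12), (28,G3,13)
Step 2: Sum ranks within each group.
R_1 = 21 (n_1 = 4)
R_2 = 35.5 (n_2 = 5)
R_3 = 34.5 (n_3 = 4)
Step 3: H = 12/(N(N+1)) * sum(R_i^2/n_i) - 3(N+1)
     = 12/(13*14) * (21^2/4 + 35.5^2/5 + 34.5^2/4) - 3*14
     = 0.065934 * 659.862 - 42
     = 1.507418.
Step 4: Ties present; correction factor C = 1 - 12/(13^3 - 13) = 0.994505. Corrected H = 1.507418 / 0.994505 = 1.515746.
Step 5: Under H0, H ~ chi^2(2); p-value = 0.468662.
Step 6: alpha = 0.1. fail to reject H0.

H = 1.5157, df = 2, p = 0.468662, fail to reject H0.


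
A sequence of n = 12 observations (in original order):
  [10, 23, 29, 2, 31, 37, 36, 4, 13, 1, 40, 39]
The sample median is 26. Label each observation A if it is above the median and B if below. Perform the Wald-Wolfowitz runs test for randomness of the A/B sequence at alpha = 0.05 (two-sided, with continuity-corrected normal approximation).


Step 1: Compute median = 26; label A = above, B = below.
Labels in order: BBABAAABBBAA  (n_A = 6, n_B = 6)
Step 2: Count runs R = 6.
Step 3: Under H0 (random ordering), E[R] = 2*n_A*n_B/(n_A+n_B) + 1 = 2*6*6/12 + 1 = 7.0000.
        Var[R] = 2*n_A*n_B*(2*n_A*n_B - n_A - n_B) / ((n_A+n_B)^2 * (n_A+n_B-1)) = 4320/1584 = 2.7273.
        SD[R] = 1.6514.
Step 4: Continuity-corrected z = (R + 0.5 - E[R]) / SD[R] = (6 + 0.5 - 7.0000) / 1.6514 = -0.3028.
Step 5: Two-sided p-value via normal approximation = 2*(1 - Phi(|z|)) = 0.762069.
Step 6: alpha = 0.05. fail to reject H0.

R = 6, z = -0.3028, p = 0.762069, fail to reject H0.


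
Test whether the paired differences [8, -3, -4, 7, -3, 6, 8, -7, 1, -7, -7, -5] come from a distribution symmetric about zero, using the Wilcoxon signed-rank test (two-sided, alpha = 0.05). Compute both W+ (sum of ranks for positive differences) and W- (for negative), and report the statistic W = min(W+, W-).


Step 1: Drop any zero differences (none here) and take |d_i|.
|d| = [8, 3, 4, 7, 3, 6, 8, 7, 1, 7, 7, 5]
Step 2: Midrank |d_i| (ties get averaged ranks).
ranks: |8|->11.5, |3|->2.5, |4|->4, |7|->8.5, |3|->2.5, |6|->6, |8|->11.5, |7|->8.5, |1|->1, |7|->8.5, |7|->8.5, |5|->5
Step 3: Attach original signs; sum ranks with positive sign and with negative sign.
W+ = 11.5 + 8.5 + 6 + 11.5 + 1 = 38.5
W- = 2.5 + 4 + 2.5 + 8.5 + 8.5 + 8.5 + 5 = 39.5
(Check: W+ + W- = 78 should equal n(n+1)/2 = 78.)
Step 4: Test statistic W = min(W+, W-) = 38.5.
Step 5: Ties in |d|, so use the tie-corrected normal approximation.
        E[W] = n(n+1)/4 = 12*13/4 = 39.
        Tie groups: |d|=3 (t=2), |d|=7 (t=4), |d|=8 (t=2); sum(t^3 - t) = 72.
        Var[W] = n(n+1)(2n+1)/24 - sum(t^3-t)/48 = 3900/24 - 72/48 = 161.
        z = (W - E[W]) / sqrt(Var[W]) = (38.5 - 39) / 12.6886 = -0.0394.
        Two-sided p = 2*Phi(z) = 0.968567.
Step 6: alpha = 0.05. fail to reject H0.

W+ = 38.5, W- = 39.5, W = min = 38.5, p = 0.968567, fail to reject H0.


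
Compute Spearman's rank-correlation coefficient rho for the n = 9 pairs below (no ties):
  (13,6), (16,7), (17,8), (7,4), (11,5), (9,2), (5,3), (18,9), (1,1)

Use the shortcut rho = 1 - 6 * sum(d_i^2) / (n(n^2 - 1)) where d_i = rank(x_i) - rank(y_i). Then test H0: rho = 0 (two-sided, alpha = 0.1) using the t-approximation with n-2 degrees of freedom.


Step 1: Rank x and y separately (midranks; no ties here).
rank(x): 13->6, 16->7, 17->8, 7->3, 11->5, 9->4, 5->2, 18->9, 1->1
rank(y): 6->6, 7->7, 8->8, 4->4, 5->5, 2->2, 3->3, 9->9, 1->1
Step 2: d_i = R_x(i) - R_y(i); compute d_i^2.
  (6-6)^2=0, (7-7)^2=0, (8-8)^2=0, (3-4)^2=1, (5-5)^2=0, (4-2)^2=4, (2-3)^2=1, (9-9)^2=0, (1-1)^2=0
sum(d^2) = 6.
Step 3: rho = 1 - 6*6 / (9*(9^2 - 1)) = 1 - 36/720 = 0.950000.
Step 4: Under H0, t = rho * sqrt((n-2)/(1-rho^2)) = 8.0495 ~ t(7).
Step 5: Two-sided p-value from the t-distribution with 7 df = 0.000088.
Step 6: alpha = 0.1. reject H0.

rho = 0.9500, p = 0.000088, reject H0 at alpha = 0.1.


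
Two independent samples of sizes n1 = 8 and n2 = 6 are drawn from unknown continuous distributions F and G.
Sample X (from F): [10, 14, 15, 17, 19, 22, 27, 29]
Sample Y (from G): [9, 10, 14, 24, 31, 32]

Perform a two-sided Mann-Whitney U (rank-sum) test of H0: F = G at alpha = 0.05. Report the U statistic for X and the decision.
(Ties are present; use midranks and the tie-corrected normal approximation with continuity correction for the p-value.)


Step 1: Combine and sort all 14 observations; assign midranks.
sorted (value, group): (9,Y), (10,X), (10,Y), (14,X), (14,Y), (15,X), (17,X), (19,X), (22,X), (24,Y), (27,X), (29,X), (31,Y), (32,Y)
ranks: 9->1, 10->2.5, 10->2.5, 14->4.5, 14->4.5, 15->6, 17->7, 19->8, 22->9, 24->10, 27->11, 29->12, 31->13, 32->14
Step 2: Rank sum for X: R1 = 2.5 + 4.5 + 6 + 7 + 8 + 9 + 11 + 12 = 60.
Step 3: U_X = R1 - n1(n1+1)/2 = 60 - 8*9/2 = 60 - 36 = 24.
       U_Y = n1*n2 - U_X = 48 - 24 = 24.
Step 4: Ties are present, so use the tie-corrected normal approximation (with continuity correction) for the p-value.
Step 5: p-value = 1.000000; compare to alpha = 0.05. fail to reject H0.

U_X = 24, p = 1.000000, fail to reject H0 at alpha = 0.05.


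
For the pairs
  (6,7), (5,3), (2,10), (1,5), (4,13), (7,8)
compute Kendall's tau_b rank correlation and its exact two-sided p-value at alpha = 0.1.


Step 1: Enumerate the 15 unordered pairs (i,j) with i<j and classify each by sign(x_j-x_i) * sign(y_j-y_i).
  (1,2):dx=-1,dy=-4->C; (1,3):dx=-4,dy=+3->D; (1,4):dx=-5,dy=-2->C; (1,5):dx=-2,dy=+6->D
  (1,6):dx=+1,dy=+1->C; (2,3):dx=-3,dy=+7->D; (2,4):dx=-4,dy=+2->D; (2,5):dx=-1,dy=+10->D
  (2,6):dx=+2,dy=+5->C; (3,4):dx=-1,dy=-5->C; (3,5):dx=+2,dy=+3->C; (3,6):dx=+5,dy=-2->D
  (4,5):dx=+3,dy=+8->C; (4,6):dx=+6,dy=+3->C; (5,6):dx=+3,dy=-5->D
Step 2: C = 8, D = 7, total pairs = 15.
Step 3: tau = (C - D)/(n(n-1)/2) = (8 - 7)/15 = 0.066667.
Step 4: Exact two-sided p-value (enumerate n! = 720 permutations of y under H0): p = 1.000000.
Step 5: alpha = 0.1. fail to reject H0.

tau_b = 0.0667 (C=8, D=7), p = 1.000000, fail to reject H0.


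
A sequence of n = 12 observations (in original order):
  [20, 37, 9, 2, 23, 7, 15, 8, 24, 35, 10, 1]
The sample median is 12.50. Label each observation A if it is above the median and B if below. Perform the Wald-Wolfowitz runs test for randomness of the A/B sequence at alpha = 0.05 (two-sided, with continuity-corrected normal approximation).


Step 1: Compute median = 12.50; label A = above, B = below.
Labels in order: AABBABABAABB  (n_A = 6, n_B = 6)
Step 2: Count runs R = 8.
Step 3: Under H0 (random ordering), E[R] = 2*n_A*n_B/(n_A+n_B) + 1 = 2*6*6/12 + 1 = 7.0000.
        Var[R] = 2*n_A*n_B*(2*n_A*n_B - n_A - n_B) / ((n_A+n_B)^2 * (n_A+n_B-1)) = 4320/1584 = 2.7273.
        SD[R] = 1.6514.
Step 4: Continuity-corrected z = (R - 0.5 - E[R]) / SD[R] = (8 - 0.5 - 7.0000) / 1.6514 = 0.3028.
Step 5: Two-sided p-value via normal approximation = 2*(1 - Phi(|z|)) = 0.762069.
Step 6: alpha = 0.05. fail to reject H0.

R = 8, z = 0.3028, p = 0.762069, fail to reject H0.


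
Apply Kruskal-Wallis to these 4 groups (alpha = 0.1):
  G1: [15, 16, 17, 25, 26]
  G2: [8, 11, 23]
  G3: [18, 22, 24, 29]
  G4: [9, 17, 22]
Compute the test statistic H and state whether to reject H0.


Step 1: Combine all N = 15 observations and assign midranks.
sorted (value, group, rank): (8,G2,1), (9,G4,2), (11,G2,3), (15,G1,4), (16,G1,5), (17,G1,6.5), (17,G4,6.5), (18,G3,8), (22,G3,9.5), (22,G4,9.5), (23,G2,11), (24,G3,12), (25,G1,13), (26,G1,14), (29,G3,15)
Step 2: Sum ranks within each group.
R_1 = 42.5 (n_1 = 5)
R_2 = 15 (n_2 = 3)
R_3 = 44.5 (n_3 = 4)
R_4 = 18 (n_4 = 3)
Step 3: H = 12/(N(N+1)) * sum(R_i^2/n_i) - 3(N+1)
     = 12/(15*16) * (42.5^2/5 + 15^2/3 + 44.5^2/4 + 18^2/3) - 3*16
     = 0.050000 * 1039.31 - 48
     = 3.965625.
Step 4: Ties present; correction factor C = 1 - 12/(15^3 - 15) = 0.996429. Corrected H = 3.965625 / 0.996429 = 3.979839.
Step 5: Under H0, H ~ chi^2(3); p-value = 0.263649.
Step 6: alpha = 0.1. fail to reject H0.

H = 3.9798, df = 3, p = 0.263649, fail to reject H0.


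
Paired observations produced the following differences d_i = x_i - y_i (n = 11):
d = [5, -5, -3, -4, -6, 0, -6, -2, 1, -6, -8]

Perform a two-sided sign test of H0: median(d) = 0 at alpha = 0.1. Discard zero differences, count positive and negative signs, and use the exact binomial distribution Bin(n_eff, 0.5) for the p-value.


Step 1: Discard zero differences. Original n = 11; n_eff = number of nonzero differences = 10.
Nonzero differences (with sign): +5, -5, -3, -4, -6, -6, -2, +1, -6, -8
Step 2: Count signs: positive = 2, negative = 8.
Step 3: Under H0: P(positive) = 0.5, so the number of positives S ~ Bin(10, 0.5).
Step 4: Two-sided exact p-value = sum of Bin(10,0.5) probabilities at or below the observed probability = 0.109375.
Step 5: alpha = 0.1. fail to reject H0.

n_eff = 10, pos = 2, neg = 8, p = 0.109375, fail to reject H0.


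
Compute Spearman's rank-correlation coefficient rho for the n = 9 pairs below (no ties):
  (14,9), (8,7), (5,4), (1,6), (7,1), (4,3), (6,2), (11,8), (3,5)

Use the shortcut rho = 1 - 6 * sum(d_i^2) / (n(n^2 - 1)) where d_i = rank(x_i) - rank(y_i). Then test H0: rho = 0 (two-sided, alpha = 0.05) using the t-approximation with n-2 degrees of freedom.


Step 1: Rank x and y separately (midranks; no ties here).
rank(x): 14->9, 8->7, 5->4, 1->1, 7->6, 4->3, 6->5, 11->8, 3->2
rank(y): 9->9, 7->7, 4->4, 6->6, 1->1, 3->3, 2->2, 8->8, 5->5
Step 2: d_i = R_x(i) - R_y(i); compute d_i^2.
  (9-9)^2=0, (7-7)^2=0, (4-4)^2=0, (1-6)^2=25, (6-1)^2=25, (3-3)^2=0, (5-2)^2=9, (8-8)^2=0, (2-5)^2=9
sum(d^2) = 68.
Step 3: rho = 1 - 6*68 / (9*(9^2 - 1)) = 1 - 408/720 = 0.433333.
Step 4: Under H0, t = rho * sqrt((n-2)/(1-rho^2)) = 1.2721 ~ t(7).
Step 5: Two-sided p-value from the t-distribution with 7 df = 0.243952.
Step 6: alpha = 0.05. fail to reject H0.

rho = 0.4333, p = 0.243952, fail to reject H0 at alpha = 0.05.


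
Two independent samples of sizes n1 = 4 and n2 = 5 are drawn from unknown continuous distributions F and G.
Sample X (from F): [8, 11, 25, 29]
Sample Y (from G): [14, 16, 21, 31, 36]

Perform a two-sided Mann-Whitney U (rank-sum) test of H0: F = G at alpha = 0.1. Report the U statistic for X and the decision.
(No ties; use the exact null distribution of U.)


Step 1: Combine and sort all 9 observations; assign midranks.
sorted (value, group): (8,X), (11,X), (14,Y), (16,Y), (21,Y), (25,X), (29,X), (31,Y), (36,Y)
ranks: 8->1, 11->2, 14->3, 16->4, 21->5, 25->6, 29->7, 31->8, 36->9
Step 2: Rank sum for X: R1 = 1 + 2 + 6 + 7 = 16.
Step 3: U_X = R1 - n1(n1+1)/2 = 16 - 4*5/2 = 16 - 10 = 6.
       U_Y = n1*n2 - U_X = 20 - 6 = 14.
Step 4: No ties, so the exact null distribution of U (based on enumerating the C(9,4) = 126 equally likely rank assignments) gives the two-sided p-value.
Step 5: p-value = 0.412698; compare to alpha = 0.1. fail to reject H0.

U_X = 6, p = 0.412698, fail to reject H0 at alpha = 0.1.


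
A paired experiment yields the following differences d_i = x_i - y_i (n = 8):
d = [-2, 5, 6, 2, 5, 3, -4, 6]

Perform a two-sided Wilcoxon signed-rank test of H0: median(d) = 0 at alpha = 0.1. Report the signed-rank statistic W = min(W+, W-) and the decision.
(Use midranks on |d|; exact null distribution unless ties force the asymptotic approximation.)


Step 1: Drop any zero differences (none here) and take |d_i|.
|d| = [2, 5, 6, 2, 5, 3, 4, 6]
Step 2: Midrank |d_i| (ties get averaged ranks).
ranks: |2|->1.5, |5|->5.5, |6|->7.5, |2|->1.5, |5|->5.5, |3|->3, |4|->4, |6|->7.5
Step 3: Attach original signs; sum ranks with positive sign and with negative sign.
W+ = 5.5 + 7.5 + 1.5 + 5.5 + 3 + 7.5 = 30.5
W- = 1.5 + 4 = 5.5
(Check: W+ + W- = 36 should equal n(n+1)/2 = 36.)
Step 4: Test statistic W = min(W+, W-) = 5.5.
Step 5: Ties in |d|, so use the tie-corrected normal approximation.
        E[W] = n(n+1)/4 = 8*9/4 = 18.
        Tie groups: |d|=2 (t=2), |d|=5 (t=2), |d|=6 (t=2); sum(t^3 - t) = 18.
        Var[W] = n(n+1)(2n+1)/24 - sum(t^3-t)/48 = 1224/24 - 18/48 = 50.625.
        z = (W - E[W]) / sqrt(Var[W]) = (5.5 - 18) / 7.1151 = -1.7568.
        Two-sided p = 2*Phi(z) = 0.078948.
Step 6: alpha = 0.1. reject H0.

W+ = 30.5, W- = 5.5, W = min = 5.5, p = 0.078948, reject H0.


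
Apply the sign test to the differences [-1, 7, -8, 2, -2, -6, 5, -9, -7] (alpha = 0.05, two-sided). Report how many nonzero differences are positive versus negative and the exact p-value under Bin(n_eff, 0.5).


Step 1: Discard zero differences. Original n = 9; n_eff = number of nonzero differences = 9.
Nonzero differences (with sign): -1, +7, -8, +2, -2, -6, +5, -9, -7
Step 2: Count signs: positive = 3, negative = 6.
Step 3: Under H0: P(positive) = 0.5, so the number of positives S ~ Bin(9, 0.5).
Step 4: Two-sided exact p-value = sum of Bin(9,0.5) probabilities at or below the observed probability = 0.507812.
Step 5: alpha = 0.05. fail to reject H0.

n_eff = 9, pos = 3, neg = 6, p = 0.507812, fail to reject H0.


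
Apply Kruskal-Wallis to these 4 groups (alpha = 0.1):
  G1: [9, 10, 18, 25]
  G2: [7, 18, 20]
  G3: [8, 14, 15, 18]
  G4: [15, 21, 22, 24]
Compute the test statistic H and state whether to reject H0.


Step 1: Combine all N = 15 observations and assign midranks.
sorted (value, group, rank): (7,G2,1), (8,G3,2), (9,G1,3), (10,G1,4), (14,G3,5), (15,G3,6.5), (15,G4,6.5), (18,G1,9), (18,G2,9), (18,G3,9), (20,G2,11), (21,G4,12), (22,G4,13), (24,G4,14), (25,G1,15)
Step 2: Sum ranks within each group.
R_1 = 31 (n_1 = 4)
R_2 = 21 (n_2 = 3)
R_3 = 22.5 (n_3 = 4)
R_4 = 45.5 (n_4 = 4)
Step 3: H = 12/(N(N+1)) * sum(R_i^2/n_i) - 3(N+1)
     = 12/(15*16) * (31^2/4 + 21^2/3 + 22.5^2/4 + 45.5^2/4) - 3*16
     = 0.050000 * 1031.38 - 48
     = 3.568750.
Step 4: Ties present; correction factor C = 1 - 30/(15^3 - 15) = 0.991071. Corrected H = 3.568750 / 0.991071 = 3.600901.
Step 5: Under H0, H ~ chi^2(3); p-value = 0.307909.
Step 6: alpha = 0.1. fail to reject H0.

H = 3.6009, df = 3, p = 0.307909, fail to reject H0.


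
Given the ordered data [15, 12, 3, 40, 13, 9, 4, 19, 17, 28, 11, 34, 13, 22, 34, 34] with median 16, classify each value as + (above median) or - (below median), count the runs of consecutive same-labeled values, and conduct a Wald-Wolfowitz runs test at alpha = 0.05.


Step 1: Compute median = 16; label A = above, B = below.
Labels in order: BBBABBBAAABABAAA  (n_A = 8, n_B = 8)
Step 2: Count runs R = 8.
Step 3: Under H0 (random ordering), E[R] = 2*n_A*n_B/(n_A+n_B) + 1 = 2*8*8/16 + 1 = 9.0000.
        Var[R] = 2*n_A*n_B*(2*n_A*n_B - n_A - n_B) / ((n_A+n_B)^2 * (n_A+n_B-1)) = 14336/3840 = 3.7333.
        SD[R] = 1.9322.
Step 4: Continuity-corrected z = (R + 0.5 - E[R]) / SD[R] = (8 + 0.5 - 9.0000) / 1.9322 = -0.2588.
Step 5: Two-sided p-value via normal approximation = 2*(1 - Phi(|z|)) = 0.795809.
Step 6: alpha = 0.05. fail to reject H0.

R = 8, z = -0.2588, p = 0.795809, fail to reject H0.


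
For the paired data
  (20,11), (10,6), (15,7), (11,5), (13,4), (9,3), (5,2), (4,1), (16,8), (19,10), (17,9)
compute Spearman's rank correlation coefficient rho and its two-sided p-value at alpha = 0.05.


Step 1: Rank x and y separately (midranks; no ties here).
rank(x): 20->11, 10->4, 15->7, 11->5, 13->6, 9->3, 5->2, 4->1, 16->8, 19->10, 17->9
rank(y): 11->11, 6->6, 7->7, 5->5, 4->4, 3->3, 2->2, 1->1, 8->8, 10->10, 9->9
Step 2: d_i = R_x(i) - R_y(i); compute d_i^2.
  (11-11)^2=0, (4-6)^2=4, (7-7)^2=0, (5-5)^2=0, (6-4)^2=4, (3-3)^2=0, (2-2)^2=0, (1-1)^2=0, (8-8)^2=0, (10-10)^2=0, (9-9)^2=0
sum(d^2) = 8.
Step 3: rho = 1 - 6*8 / (11*(11^2 - 1)) = 1 - 48/1320 = 0.963636.
Step 4: Under H0, t = rho * sqrt((n-2)/(1-rho^2)) = 10.8186 ~ t(9).
Step 5: Two-sided p-value from the t-distribution with 9 df = 0.000002.
Step 6: alpha = 0.05. reject H0.

rho = 0.9636, p = 0.000002, reject H0 at alpha = 0.05.


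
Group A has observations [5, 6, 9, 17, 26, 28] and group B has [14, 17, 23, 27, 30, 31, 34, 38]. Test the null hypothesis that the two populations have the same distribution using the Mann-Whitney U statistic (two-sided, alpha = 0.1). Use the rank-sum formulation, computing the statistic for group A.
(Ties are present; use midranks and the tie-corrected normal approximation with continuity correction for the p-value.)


Step 1: Combine and sort all 14 observations; assign midranks.
sorted (value, group): (5,X), (6,X), (9,X), (14,Y), (17,X), (17,Y), (23,Y), (26,X), (27,Y), (28,X), (30,Y), (31,Y), (34,Y), (38,Y)
ranks: 5->1, 6->2, 9->3, 14->4, 17->5.5, 17->5.5, 23->7, 26->8, 27->9, 28->10, 30->11, 31->12, 34->13, 38->14
Step 2: Rank sum for X: R1 = 1 + 2 + 3 + 5.5 + 8 + 10 = 29.5.
Step 3: U_X = R1 - n1(n1+1)/2 = 29.5 - 6*7/2 = 29.5 - 21 = 8.5.
       U_Y = n1*n2 - U_X = 48 - 8.5 = 39.5.
Step 4: Ties are present, so use the tie-corrected normal approximation (with continuity correction) for the p-value.
Step 5: p-value = 0.052547; compare to alpha = 0.1. reject H0.

U_X = 8.5, p = 0.052547, reject H0 at alpha = 0.1.
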